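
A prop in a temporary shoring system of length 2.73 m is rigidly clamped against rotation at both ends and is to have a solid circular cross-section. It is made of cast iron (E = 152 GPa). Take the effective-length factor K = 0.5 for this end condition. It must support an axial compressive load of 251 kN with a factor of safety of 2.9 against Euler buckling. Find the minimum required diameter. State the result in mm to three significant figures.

Required P_cr = n·P = 2.9 × 251 = 727.9 kN
L_e = K·L = 0.5 × 2.73 = 1.365 m
Required I = P_cr·L_e²/(π²E) = 7.279×10^5 × 1.365² / (π² × 1.52×10^11) = 9.041×10^-7 m⁴
I_req = 9.041×10^5 mm⁴
Solid circle: I = πd⁴/64  ⇒  d = (64I/π)^(1/4) = (64×9.041×10^5/π)^(1/4) = 65.5 mm

d ≈ 65.5 mm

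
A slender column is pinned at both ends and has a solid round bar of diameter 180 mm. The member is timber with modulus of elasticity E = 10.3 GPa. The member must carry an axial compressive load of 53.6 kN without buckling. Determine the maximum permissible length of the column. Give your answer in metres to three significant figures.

L_max ≈ 9.89 m

I = πd⁴/64 = π×180⁴/64 = 5.153×10^7 mm⁴
I = 5.153×10^-5 m⁴
At the buckling limit P_cr = P = 5.360×10^4 N
From P_cr = π²EI/(K·L)²:  L = (1/K)·√(π²EI/P_cr) = (1/1)·√(π²×1.03×10^10×5.153×10^-5/5.360×10^4)
L = 9.89 m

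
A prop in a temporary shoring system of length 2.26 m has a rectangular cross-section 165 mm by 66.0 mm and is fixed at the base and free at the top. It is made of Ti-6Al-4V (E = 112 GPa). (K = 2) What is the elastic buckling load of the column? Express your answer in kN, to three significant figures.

P_cr ≈ 214 kN

Buckling occurs about the weak axis: I_min = h·b³/12 with b = 66.0 mm (the shorter side).
I_min = 165×66.0³/12 = 3.953×10^6 mm⁴
I = 3.953×10^6 mm⁴ = 3.953×10^-6 m⁴
Effective length L_e = K·L = 2 × 2.26 = 4.520 m
P_cr = π²EI / L_e² = π² × 112×10⁹ × 3.953×10^-6 / 4.520² = 2.139×10^5 N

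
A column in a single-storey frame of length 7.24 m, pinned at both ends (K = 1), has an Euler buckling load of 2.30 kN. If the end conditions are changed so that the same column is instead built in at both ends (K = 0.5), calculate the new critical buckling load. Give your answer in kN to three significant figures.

P_cr ∝ 1/K², so P_cr,new = P_cr,old × (K_old/K_new)² = 2.30 × (1/0.5)²
= 2.30 × 4.000 = 9.20 kN

P_cr ≈ 9.20 kN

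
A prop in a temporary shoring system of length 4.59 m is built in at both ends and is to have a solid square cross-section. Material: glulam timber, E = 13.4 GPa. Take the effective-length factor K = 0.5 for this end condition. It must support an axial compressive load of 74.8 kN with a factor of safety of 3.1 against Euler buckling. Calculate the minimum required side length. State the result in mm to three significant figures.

Required P_cr = n·P = 3.1 × 74.8 = 231.9 kN
L_e = K·L = 0.5 × 4.59 = 2.295 m
Required I = P_cr·L_e²/(π²E) = 2.319×10^5 × 2.295² / (π² × 1.34×10^10) = 9.235×10^-6 m⁴
I_req = 9.235×10^6 mm⁴
Solid square: I = a⁴/12  ⇒  a = (12I)^(1/4) = (12×9.235×10^6)^(1/4) = 103 mm

a ≈ 103 mm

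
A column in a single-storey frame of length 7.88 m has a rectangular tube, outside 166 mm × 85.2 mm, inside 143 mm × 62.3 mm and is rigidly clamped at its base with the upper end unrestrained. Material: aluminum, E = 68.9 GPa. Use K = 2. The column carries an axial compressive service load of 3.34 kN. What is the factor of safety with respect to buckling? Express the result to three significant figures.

Weak-axis I_min = (h_o·b_o³ − h_i·b_i³)/12 with b_o = 85.2, b_i = 62.30 mm (shorter outer/inner sides).
I_min = (166×85.2³ − 143.0×62.30³)/12 = 5.674×10^6 mm⁴
I = 5.674×10^6 mm⁴ = 5.674×10^-6 m⁴
Effective length L_e = K·L = 2 × 7.88 = 15.76 m
P_cr = π²EI / L_e² = π² × 68.9×10⁹ × 5.674×10^-6 / 15.76² = 1.553×10^4 N
Factor of safety n = P_cr / P = 15.534 / 3.34 = 4.65

n ≈ 4.65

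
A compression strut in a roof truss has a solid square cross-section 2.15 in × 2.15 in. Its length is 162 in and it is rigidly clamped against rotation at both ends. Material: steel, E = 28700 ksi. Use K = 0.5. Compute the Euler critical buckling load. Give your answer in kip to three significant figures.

I = a⁴/12 = 2.15⁴/12 = 1.781 in⁴
Effective length L_e = K·L = 0.5 × 162 = 81.00 in
P_cr = π²EI / L_e² = π² × 28700×10³ × 1.781 / 81.00² = 7.687×10^4 lb

P_cr ≈ 76.9 kip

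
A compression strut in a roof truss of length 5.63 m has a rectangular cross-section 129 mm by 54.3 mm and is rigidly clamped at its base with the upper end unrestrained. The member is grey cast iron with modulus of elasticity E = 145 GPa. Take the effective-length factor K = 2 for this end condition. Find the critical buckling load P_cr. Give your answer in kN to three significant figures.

Buckling occurs about the weak axis: I_min = h·b³/12 with b = 54.3 mm (the shorter side).
I_min = 129×54.3³/12 = 1.721×10^6 mm⁴
I = 1.721×10^6 mm⁴ = 1.721×10^-6 m⁴
Effective length L_e = K·L = 2 × 5.63 = 11.26 m
P_cr = π²EI / L_e² = π² × 145×10⁹ × 1.721×10^-6 / 11.26² = 1.943×10^4 N

P_cr ≈ 19.4 kN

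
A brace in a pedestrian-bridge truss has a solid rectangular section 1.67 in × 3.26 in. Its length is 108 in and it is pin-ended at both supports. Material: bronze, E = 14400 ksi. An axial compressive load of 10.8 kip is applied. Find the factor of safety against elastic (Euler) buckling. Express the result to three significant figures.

n ≈ 1.43

Buckling occurs about the weak axis: I_min = h·b³/12 with b = 1.67 in (the shorter side).
I_min = 3.26×1.67³/12 = 1.265 in⁴
Effective length L_e = K·L = 1 × 108 = 108.0 in
P_cr = π²EI / L_e² = π² × 14400×10³ × 1.265 / 108.0² = 1.542×10^4 lb
Factor of safety n = P_cr / P = 15.417 / 10.8 = 1.43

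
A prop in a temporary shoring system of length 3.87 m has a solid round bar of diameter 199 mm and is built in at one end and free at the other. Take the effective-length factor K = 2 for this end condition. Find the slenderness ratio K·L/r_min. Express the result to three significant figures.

I = πd⁴/64 = π×199⁴/64 = 7.698×10^7 mm⁴
A = 3.110×10^4 mm²;  r_min = √(I/A) = √(7.698×10^7/3.110×10^4) = 49.75 mm
L_e = K·L = 2 × 3.87 m = 7.740 m = 7740.0 mm
λ = L_e / r_min = 7740.0 / 49.75 = 156

λ ≈ 156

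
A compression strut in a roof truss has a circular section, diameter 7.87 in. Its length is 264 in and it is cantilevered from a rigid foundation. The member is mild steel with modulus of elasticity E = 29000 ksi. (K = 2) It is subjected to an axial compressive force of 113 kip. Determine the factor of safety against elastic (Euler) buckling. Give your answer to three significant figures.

I = πd⁴/64 = π×7.87⁴/64 = 188.3 in⁴
Effective length L_e = K·L = 2 × 264 = 528.0 in
P_cr = π²EI / L_e² = π² × 29000×10³ × 188.3 / 528.0² = 1.933×10^5 lb
Factor of safety n = P_cr / P = 193.33 / 113 = 1.71

n ≈ 1.71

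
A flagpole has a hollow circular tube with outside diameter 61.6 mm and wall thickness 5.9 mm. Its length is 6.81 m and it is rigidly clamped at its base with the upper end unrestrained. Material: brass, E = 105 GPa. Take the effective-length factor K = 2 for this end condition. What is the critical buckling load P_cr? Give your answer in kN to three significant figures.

Inner diameter d_i = 61.6 − 2×5.9 = 49.80 mm
I = π(d_o⁴ − d_i⁴)/64 = π(61.6⁴ − 49.80⁴)/64 = 4.049×10^5 mm⁴
I = 4.049×10^5 mm⁴ = 4.049×10^-7 m⁴
Effective length L_e = K·L = 2 × 6.81 = 13.62 m
P_cr = π²EI / L_e² = π² × 105×10⁹ × 4.049×10^-7 / 13.62² = 2.262×10^3 N

P_cr ≈ 2.26 kN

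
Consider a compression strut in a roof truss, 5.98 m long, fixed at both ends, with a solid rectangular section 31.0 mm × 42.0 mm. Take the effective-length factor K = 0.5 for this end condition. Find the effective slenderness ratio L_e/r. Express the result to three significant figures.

For a rectangle r_min = b/√12 = 31.0/√12 = 8.949 mm
L_e = K·L = 0.5 × 5.98 m = 2.990 m = 2990.0 mm
λ = L_e / r_min = 2990.0 / 8.949 = 334

λ ≈ 334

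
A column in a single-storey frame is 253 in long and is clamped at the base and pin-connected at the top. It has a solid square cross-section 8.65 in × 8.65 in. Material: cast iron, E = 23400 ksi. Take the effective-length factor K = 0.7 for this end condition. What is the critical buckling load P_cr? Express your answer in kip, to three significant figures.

P_cr ≈ 3440 kip

I = a⁴/12 = 8.65⁴/12 = 466.5 in⁴
Effective length L_e = K·L = 0.7 × 253 = 177.1 in
P_cr = π²EI / L_e² = π² × 23400×10³ × 466.5 / 177.1² = 3.435×10^6 lb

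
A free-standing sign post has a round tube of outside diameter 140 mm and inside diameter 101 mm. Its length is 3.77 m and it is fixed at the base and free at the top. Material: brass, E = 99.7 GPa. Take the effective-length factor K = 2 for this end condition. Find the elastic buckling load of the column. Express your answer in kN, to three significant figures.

d_o = 140 mm, d_i = 101 mm
I = π(d_o⁴ − d_i⁴)/64 = π(140⁴ − 101.0⁴)/64 = 1.375×10^7 mm⁴
I = 1.375×10^7 mm⁴ = 1.375×10^-5 m⁴
Effective length L_e = K·L = 2 × 3.77 = 7.540 m
P_cr = π²EI / L_e² = π² × 99.7×10⁹ × 1.375×10^-5 / 7.540² = 2.380×10^5 N

P_cr ≈ 238 kN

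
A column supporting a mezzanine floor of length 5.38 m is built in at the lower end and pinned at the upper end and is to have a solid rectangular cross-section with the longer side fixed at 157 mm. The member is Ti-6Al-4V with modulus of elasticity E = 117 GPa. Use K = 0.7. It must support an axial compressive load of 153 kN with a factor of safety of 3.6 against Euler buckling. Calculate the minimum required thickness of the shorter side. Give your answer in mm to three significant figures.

b ≈ 80.3 mm

Required P_cr = n·P = 3.6 × 153 = 550.8 kN
L_e = K·L = 0.7 × 5.38 = 3.766 m
Required I = P_cr·L_e²/(π²E) = 5.508×10^5 × 3.766² / (π² × 1.17×10^11) = 6.765×10^-6 m⁴
I_req = 6.765×10^6 mm⁴
Rectangle, weak axis: I_min = h·b³/12 with h = 157 mm fixed  ⇒  b = (12I/h)^(1/3) = 80.3 mm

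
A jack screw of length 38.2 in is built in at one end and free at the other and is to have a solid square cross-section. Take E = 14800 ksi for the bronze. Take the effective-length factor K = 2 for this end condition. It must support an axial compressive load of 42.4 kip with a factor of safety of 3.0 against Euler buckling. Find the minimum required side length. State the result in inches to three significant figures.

Required P_cr = n·P = 3.0 × 42.4 = 127.2 kip
L_e = K·L = 2 × 38.2 = 76.40 in
Required I = P_cr·L_e²/(π²E) = 1.272×10^5 × 76.40² / (π² × 1.48×10^7) = 5.083 in⁴
Solid square: I = a⁴/12  ⇒  a = (12I)^(1/4) = (12×5.083)^(1/4) = 2.79 in

a ≈ 2.79 in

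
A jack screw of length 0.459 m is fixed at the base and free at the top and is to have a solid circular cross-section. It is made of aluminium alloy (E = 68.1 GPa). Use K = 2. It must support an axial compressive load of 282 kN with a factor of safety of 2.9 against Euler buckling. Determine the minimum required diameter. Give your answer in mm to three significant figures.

Required P_cr = n·P = 2.9 × 282 = 817.8 kN
L_e = K·L = 2 × 0.459 = 0.9180 m
Required I = P_cr·L_e²/(π²E) = 8.178×10^5 × 0.9180² / (π² × 6.81×10^10) = 1.025×10^-6 m⁴
I_req = 1.025×10^6 mm⁴
Solid circle: I = πd⁴/64  ⇒  d = (64I/π)^(1/4) = (64×1.025×10^6/π)^(1/4) = 67.6 mm

d ≈ 67.6 mm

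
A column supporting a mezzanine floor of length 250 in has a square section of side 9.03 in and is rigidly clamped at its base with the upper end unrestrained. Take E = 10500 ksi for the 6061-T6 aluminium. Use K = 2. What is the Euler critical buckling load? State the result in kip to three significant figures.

I = a⁴/12 = 9.03⁴/12 = 554.1 in⁴
Effective length L_e = K·L = 2 × 250 = 500.0 in
P_cr = π²EI / L_e² = π² × 10500×10³ × 554.1 / 500.0² = 2.297×10^5 lb

P_cr ≈ 230 kip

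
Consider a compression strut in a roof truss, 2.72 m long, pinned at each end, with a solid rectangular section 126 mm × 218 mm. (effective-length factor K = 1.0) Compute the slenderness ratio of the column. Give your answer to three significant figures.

For a rectangle r_min = b/√12 = 126/√12 = 36.37 mm
L_e = K·L = 1 × 2.72 m = 2.720 m = 2720.0 mm
λ = L_e / r_min = 2720.0 / 36.37 = 74.8

λ ≈ 74.8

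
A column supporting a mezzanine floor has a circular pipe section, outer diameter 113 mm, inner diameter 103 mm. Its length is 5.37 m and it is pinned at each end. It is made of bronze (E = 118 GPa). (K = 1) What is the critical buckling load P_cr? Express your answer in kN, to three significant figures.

d_o = 113 mm, d_i = 103 mm
I = π(d_o⁴ − d_i⁴)/64 = π(113⁴ − 103.0⁴)/64 = 2.479×10^6 mm⁴
I = 2.479×10^6 mm⁴ = 2.479×10^-6 m⁴
Effective length L_e = K·L = 1 × 5.37 = 5.370 m
P_cr = π²EI / L_e² = π² × 118×10⁹ × 2.479×10^-6 / 5.370² = 1.001×10^5 N

P_cr ≈ 100 kN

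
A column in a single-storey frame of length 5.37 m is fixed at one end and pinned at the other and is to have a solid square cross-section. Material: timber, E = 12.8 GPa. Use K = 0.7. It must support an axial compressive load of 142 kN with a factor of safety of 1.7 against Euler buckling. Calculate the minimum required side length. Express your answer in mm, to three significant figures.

Required P_cr = n·P = 1.7 × 142 = 241.4 kN
L_e = K·L = 0.7 × 5.37 = 3.759 m
Required I = P_cr·L_e²/(π²E) = 2.414×10^5 × 3.759² / (π² × 1.28×10^10) = 2.700×10^-5 m⁴
I_req = 2.700×10^7 mm⁴
Solid square: I = a⁴/12  ⇒  a = (12I)^(1/4) = (12×2.700×10^7)^(1/4) = 134 mm

a ≈ 134 mm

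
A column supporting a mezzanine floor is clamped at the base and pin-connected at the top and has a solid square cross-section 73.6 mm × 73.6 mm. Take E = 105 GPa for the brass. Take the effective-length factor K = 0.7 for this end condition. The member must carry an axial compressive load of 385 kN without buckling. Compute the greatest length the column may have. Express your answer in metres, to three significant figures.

I = a⁴/12 = 73.6⁴/12 = 2.445×10^6 mm⁴
I = 2.445×10^-6 m⁴
At the buckling limit P_cr = P = 3.850×10^5 N
From P_cr = π²EI/(K·L)²:  L = (1/K)·√(π²EI/P_cr) = (1/0.7)·√(π²×1.05×10^11×2.445×10^-6/3.850×10^5)
L = 3.67 m

L_max ≈ 3.67 m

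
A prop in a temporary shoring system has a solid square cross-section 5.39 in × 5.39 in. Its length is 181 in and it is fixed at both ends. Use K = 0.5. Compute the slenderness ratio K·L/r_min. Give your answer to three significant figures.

λ ≈ 58.2

For a square r = a/√12 = 5.39/√12 = 1.556 in
L_e = K·L = 0.5 × 181 = 90.50 in
λ = L_e / r_min = 90.500 / 1.556 = 58.2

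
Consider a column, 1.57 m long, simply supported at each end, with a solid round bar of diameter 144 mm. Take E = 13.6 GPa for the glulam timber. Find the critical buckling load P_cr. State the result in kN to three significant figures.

P_cr ≈ 1150 kN

I = πd⁴/64 = π×144⁴/64 = 2.111×10^7 mm⁴
I = 2.111×10^7 mm⁴ = 2.111×10^-5 m⁴
Effective length L_e = K·L = 1 × 1.57 = 1.570 m
P_cr = π²EI / L_e² = π² × 13.6×10⁹ × 2.111×10^-5 / 1.570² = 1.149×10^6 N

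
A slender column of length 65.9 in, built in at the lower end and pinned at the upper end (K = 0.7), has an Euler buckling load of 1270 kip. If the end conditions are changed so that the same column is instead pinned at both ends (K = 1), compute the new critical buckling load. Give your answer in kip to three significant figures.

P_cr ∝ 1/K², so P_cr,new = P_cr,old × (K_old/K_new)² = 1270 × (0.7/1)²
= 1270 × 0.4900 = 622 kip

P_cr ≈ 622 kip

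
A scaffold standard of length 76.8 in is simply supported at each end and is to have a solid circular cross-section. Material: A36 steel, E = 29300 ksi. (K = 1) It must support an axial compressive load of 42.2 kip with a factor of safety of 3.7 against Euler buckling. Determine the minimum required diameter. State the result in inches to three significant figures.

Required P_cr = n·P = 3.7 × 42.2 = 156.1 kip
L_e = K·L = 1 × 76.8 = 76.80 in
Required I = P_cr·L_e²/(π²E) = 1.561×10^5 × 76.80² / (π² × 2.93×10^7) = 3.185 in⁴
Solid circle: I = πd⁴/64  ⇒  d = (64I/π)^(1/4) = (64×3.185/π)^(1/4) = 2.84 in

d ≈ 2.84 in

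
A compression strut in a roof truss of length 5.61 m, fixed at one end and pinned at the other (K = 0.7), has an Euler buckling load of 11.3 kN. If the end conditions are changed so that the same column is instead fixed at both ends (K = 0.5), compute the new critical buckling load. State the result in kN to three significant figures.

P_cr ∝ 1/K², so P_cr,new = P_cr,old × (K_old/K_new)² = 11.3 × (0.7/0.5)²
= 11.3 × 1.960 = 22.1 kN

P_cr ≈ 22.1 kN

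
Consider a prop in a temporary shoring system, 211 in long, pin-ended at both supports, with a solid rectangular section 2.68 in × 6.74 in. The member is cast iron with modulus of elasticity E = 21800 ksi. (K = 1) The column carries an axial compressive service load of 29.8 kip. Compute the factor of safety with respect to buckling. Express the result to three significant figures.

Buckling occurs about the weak axis: I_min = h·b³/12 with b = 2.68 in (the shorter side).
I_min = 6.74×2.68³/12 = 10.81 in⁴
Effective length L_e = K·L = 1 × 211 = 211.0 in
P_cr = π²EI / L_e² = π² × 21800×10³ × 10.81 / 211.0² = 5.225×10^4 lb
Factor of safety n = P_cr / P = 52.249 / 29.8 = 1.75

n ≈ 1.75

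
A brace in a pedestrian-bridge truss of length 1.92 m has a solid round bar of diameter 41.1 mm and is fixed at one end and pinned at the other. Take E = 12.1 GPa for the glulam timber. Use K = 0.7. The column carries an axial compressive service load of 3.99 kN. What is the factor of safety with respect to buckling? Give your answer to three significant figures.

I = πd⁴/64 = π×41.1⁴/64 = 1.401×10^5 mm⁴
I = 1.401×10^5 mm⁴ = 1.401×10^-7 m⁴
Effective length L_e = K·L = 0.7 × 1.92 = 1.344 m
P_cr = π²EI / L_e² = π² × 12.1×10⁹ × 1.401×10^-7 / 1.344² = 9.260×10^3 N
Factor of safety n = P_cr / P = 9.2603 / 3.99 = 2.32

n ≈ 2.32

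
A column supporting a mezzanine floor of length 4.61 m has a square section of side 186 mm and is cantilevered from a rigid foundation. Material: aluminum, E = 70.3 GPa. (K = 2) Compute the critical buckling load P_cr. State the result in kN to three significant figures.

I = a⁴/12 = 186⁴/12 = 9.974×10^7 mm⁴
I = 9.974×10^7 mm⁴ = 9.974×10^-5 m⁴
Effective length L_e = K·L = 2 × 4.61 = 9.220 m
P_cr = π²EI / L_e² = π² × 70.3×10⁹ × 9.974×10^-5 / 9.220² = 8.141×10^5 N

P_cr ≈ 814 kN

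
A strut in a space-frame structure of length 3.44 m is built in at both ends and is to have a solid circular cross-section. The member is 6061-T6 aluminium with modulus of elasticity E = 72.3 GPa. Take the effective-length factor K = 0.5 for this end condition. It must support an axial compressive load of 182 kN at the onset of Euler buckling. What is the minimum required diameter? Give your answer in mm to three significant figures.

L_e = K·L = 0.5 × 3.44 = 1.720 m
Required I = P_cr·L_e²/(π²E) = 1.820×10^5 × 1.720² / (π² × 7.23×10^10) = 7.546×10^-7 m⁴
I_req = 7.546×10^5 mm⁴
Solid circle: I = πd⁴/64  ⇒  d = (64I/π)^(1/4) = (64×7.546×10^5/π)^(1/4) = 62.6 mm

d ≈ 62.6 mm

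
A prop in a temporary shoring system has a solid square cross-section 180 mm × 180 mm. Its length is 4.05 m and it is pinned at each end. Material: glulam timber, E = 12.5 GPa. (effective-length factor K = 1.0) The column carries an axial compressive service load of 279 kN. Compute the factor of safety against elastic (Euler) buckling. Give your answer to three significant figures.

n ≈ 2.36

I = a⁴/12 = 180⁴/12 = 8.748×10^7 mm⁴
I = 8.748×10^7 mm⁴ = 8.748×10^-5 m⁴
Effective length L_e = K·L = 1 × 4.05 = 4.050 m
P_cr = π²EI / L_e² = π² × 12.5×10⁹ × 8.748×10^-5 / 4.050² = 6.580×10^5 N
Factor of safety n = P_cr / P = 657.97 / 279 = 2.36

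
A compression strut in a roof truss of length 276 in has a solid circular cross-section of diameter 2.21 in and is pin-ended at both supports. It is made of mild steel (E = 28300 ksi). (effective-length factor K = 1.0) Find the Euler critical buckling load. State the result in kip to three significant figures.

I = πd⁴/64 = π×2.21⁴/64 = 1.171 in⁴
Effective length L_e = K·L = 1 × 276 = 276.0 in
P_cr = π²EI / L_e² = π² × 28300×10³ × 1.171 / 276.0² = 4.293×10^3 lb

P_cr ≈ 4.29 kip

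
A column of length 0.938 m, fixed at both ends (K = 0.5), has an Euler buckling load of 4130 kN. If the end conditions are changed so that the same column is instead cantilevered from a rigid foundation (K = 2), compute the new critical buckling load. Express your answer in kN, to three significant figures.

P_cr ∝ 1/K², so P_cr,new = P_cr,old × (K_old/K_new)² = 4130 × (0.5/2)²
= 4130 × 0.06250 = 258 kN

P_cr ≈ 258 kN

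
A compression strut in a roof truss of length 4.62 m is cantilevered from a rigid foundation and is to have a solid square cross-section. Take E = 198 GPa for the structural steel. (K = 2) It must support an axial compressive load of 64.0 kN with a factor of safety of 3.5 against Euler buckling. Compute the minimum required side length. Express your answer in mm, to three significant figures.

Required P_cr = n·P = 3.5 × 64.0 = 224.0 kN
L_e = K·L = 2 × 4.62 = 9.240 m
Required I = P_cr·L_e²/(π²E) = 2.240×10^5 × 9.240² / (π² × 1.98×10^11) = 9.786×10^-6 m⁴
I_req = 9.786×10^6 mm⁴
Solid square: I = a⁴/12  ⇒  a = (12I)^(1/4) = (12×9.786×10^6)^(1/4) = 104 mm

a ≈ 104 mm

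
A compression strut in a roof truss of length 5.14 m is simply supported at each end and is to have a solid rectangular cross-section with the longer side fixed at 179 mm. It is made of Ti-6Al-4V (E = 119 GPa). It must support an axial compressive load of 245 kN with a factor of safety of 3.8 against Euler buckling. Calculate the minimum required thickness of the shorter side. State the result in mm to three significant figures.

b ≈ 112 mm

Required P_cr = n·P = 3.8 × 245 = 931.0 kN
L_e = K·L = 1 × 5.14 = 5.140 m
Required I = P_cr·L_e²/(π²E) = 9.310×10^5 × 5.140² / (π² × 1.19×10^11) = 2.094×10^-5 m⁴
I_req = 2.094×10^7 mm⁴
Rectangle, weak axis: I_min = h·b³/12 with h = 179 mm fixed  ⇒  b = (12I/h)^(1/3) = 112 mm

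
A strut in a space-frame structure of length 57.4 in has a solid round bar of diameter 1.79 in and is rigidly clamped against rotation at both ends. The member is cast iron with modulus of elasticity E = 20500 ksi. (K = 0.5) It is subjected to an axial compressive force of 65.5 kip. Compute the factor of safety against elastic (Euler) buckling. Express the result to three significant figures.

n ≈ 1.89

I = πd⁴/64 = π×1.79⁴/64 = 0.5039 in⁴
Effective length L_e = K·L = 0.5 × 57.4 = 28.70 in
P_cr = π²EI / L_e² = π² × 20500×10³ × 0.5039 / 28.70² = 1.238×10^5 lb
Factor of safety n = P_cr / P = 123.79 / 65.5 = 1.89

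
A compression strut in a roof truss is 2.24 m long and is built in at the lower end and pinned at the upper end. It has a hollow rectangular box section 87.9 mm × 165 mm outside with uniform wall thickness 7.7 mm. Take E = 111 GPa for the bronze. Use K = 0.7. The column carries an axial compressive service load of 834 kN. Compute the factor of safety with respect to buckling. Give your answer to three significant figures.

n ≈ 2.45

Inner dimensions: h_i = 165 − 2×7.7 = 149.6 mm, b_i = 87.9 − 2×7.7 = 72.50 mm
Weak-axis I_min = (h_o·b_o³ − h_i·b_i³)/12 with b_o = 87.9, b_i = 72.50 mm (shorter outer/inner sides).
I_min = (165×87.9³ − 149.6×72.50³)/12 = 4.588×10^6 mm⁴
I = 4.588×10^6 mm⁴ = 4.588×10^-6 m⁴
Effective length L_e = K·L = 0.7 × 2.24 = 1.568 m
P_cr = π²EI / L_e² = π² × 111×10⁹ × 4.588×10^-6 / 1.568² = 2.044×10^6 N
Factor of safety n = P_cr / P = 2044.1 / 834 = 2.45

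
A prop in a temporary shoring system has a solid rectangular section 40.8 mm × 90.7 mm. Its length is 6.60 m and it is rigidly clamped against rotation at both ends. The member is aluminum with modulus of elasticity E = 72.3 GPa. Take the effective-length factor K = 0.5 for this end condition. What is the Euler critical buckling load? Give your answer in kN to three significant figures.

Buckling occurs about the weak axis: I_min = h·b³/12 with b = 40.8 mm (the shorter side).
I_min = 90.7×40.8³/12 = 5.133×10^5 mm⁴
I = 5.133×10^5 mm⁴ = 5.133×10^-7 m⁴
Effective length L_e = K·L = 0.5 × 6.60 = 3.300 m
P_cr = π²EI / L_e² = π² × 72.3×10⁹ × 5.133×10^-7 / 3.300² = 3.364×10^4 N

P_cr ≈ 33.6 kN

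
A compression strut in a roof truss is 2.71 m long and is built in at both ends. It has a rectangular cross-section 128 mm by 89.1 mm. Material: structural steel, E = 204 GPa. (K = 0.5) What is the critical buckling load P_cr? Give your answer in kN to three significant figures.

Buckling occurs about the weak axis: I_min = h·b³/12 with b = 89.1 mm (the shorter side).
I_min = 128×89.1³/12 = 7.545×10^6 mm⁴
I = 7.545×10^6 mm⁴ = 7.545×10^-6 m⁴
Effective length L_e = K·L = 0.5 × 2.71 = 1.355 m
P_cr = π²EI / L_e² = π² × 204×10⁹ × 7.545×10^-6 / 1.355² = 8.274×10^6 N

P_cr ≈ 8270 kN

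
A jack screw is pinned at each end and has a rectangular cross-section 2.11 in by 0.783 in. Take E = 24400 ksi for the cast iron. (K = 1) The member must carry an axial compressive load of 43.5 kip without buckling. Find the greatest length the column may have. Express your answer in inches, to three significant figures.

L_max ≈ 21.6 in

Buckling occurs about the weak axis: I_min = h·b³/12 with b = 0.783 in (the shorter side).
I_min = 2.11×0.783³/12 = 8.441×10^-2 in⁴
At the buckling limit P_cr = P = 4.350×10^4 lb
From P_cr = π²EI/(K·L)²:  L = (1/K)·√(π²EI/P_cr) = (1/1)·√(π²×2.44×10^7×8.441×10^-2/4.350×10^4)
L = 21.6 in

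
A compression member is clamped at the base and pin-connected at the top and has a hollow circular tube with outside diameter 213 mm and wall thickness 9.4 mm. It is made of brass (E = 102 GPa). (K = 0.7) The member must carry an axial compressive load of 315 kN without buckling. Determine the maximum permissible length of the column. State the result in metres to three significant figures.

L_max ≈ 14.3 m

Inner diameter d_i = 213 − 2×9.4 = 194.2 mm
I = π(d_o⁴ − d_i⁴)/64 = π(213⁴ − 194.2⁴)/64 = 3.122×10^7 mm⁴
I = 3.122×10^-5 m⁴
At the buckling limit P_cr = P = 3.150×10^5 N
From P_cr = π²EI/(K·L)²:  L = (1/K)·√(π²EI/P_cr) = (1/0.7)·√(π²×1.02×10^11×3.122×10^-5/3.150×10^5)
L = 14.3 m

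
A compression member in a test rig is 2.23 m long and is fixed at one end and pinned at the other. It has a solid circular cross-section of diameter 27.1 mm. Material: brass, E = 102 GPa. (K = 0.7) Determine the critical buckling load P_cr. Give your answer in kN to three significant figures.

P_cr ≈ 10.9 kN

I = πd⁴/64 = π×27.1⁴/64 = 2.648×10^4 mm⁴
I = 2.648×10^4 mm⁴ = 2.648×10^-8 m⁴
Effective length L_e = K·L = 0.7 × 2.23 = 1.561 m
P_cr = π²EI / L_e² = π² × 102×10⁹ × 2.648×10^-8 / 1.561² = 1.094×10^4 N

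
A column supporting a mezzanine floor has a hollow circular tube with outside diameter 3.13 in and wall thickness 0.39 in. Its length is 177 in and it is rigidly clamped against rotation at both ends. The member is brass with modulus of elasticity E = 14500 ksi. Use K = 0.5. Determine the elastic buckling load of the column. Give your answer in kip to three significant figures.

Inner diameter d_i = 3.13 − 2×0.39 = 2.350 in
I = π(d_o⁴ − d_i⁴)/64 = π(3.13⁴ − 2.350⁴)/64 = 3.214 in⁴
Effective length L_e = K·L = 0.5 × 177 = 88.50 in
P_cr = π²EI / L_e² = π² × 14500×10³ × 3.214 / 88.50² = 5.873×10^4 lb

P_cr ≈ 58.7 kip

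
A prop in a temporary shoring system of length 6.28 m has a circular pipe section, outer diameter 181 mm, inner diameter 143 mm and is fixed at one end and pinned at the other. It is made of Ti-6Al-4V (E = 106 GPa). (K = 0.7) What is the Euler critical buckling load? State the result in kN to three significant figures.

d_o = 181 mm, d_i = 143 mm
I = π(d_o⁴ − d_i⁴)/64 = π(181⁴ − 143.0⁴)/64 = 3.216×10^7 mm⁴
I = 3.216×10^7 mm⁴ = 3.216×10^-5 m⁴
Effective length L_e = K·L = 0.7 × 6.28 = 4.396 m
P_cr = π²EI / L_e² = π² × 106×10⁹ × 3.216×10^-5 / 4.396² = 1.741×10^6 N

P_cr ≈ 1740 kN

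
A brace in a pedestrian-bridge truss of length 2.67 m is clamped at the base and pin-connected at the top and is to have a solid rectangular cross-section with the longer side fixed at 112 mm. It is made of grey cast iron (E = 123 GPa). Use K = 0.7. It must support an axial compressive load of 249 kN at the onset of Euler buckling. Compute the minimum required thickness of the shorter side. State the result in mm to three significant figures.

L_e = K·L = 0.7 × 2.67 = 1.869 m
Required I = P_cr·L_e²/(π²E) = 2.490×10^5 × 1.869² / (π² × 1.23×10^11) = 7.165×10^-7 m⁴
I_req = 7.165×10^5 mm⁴
Rectangle, weak axis: I_min = h·b³/12 with h = 112 mm fixed  ⇒  b = (12I/h)^(1/3) = 42.5 mm

b ≈ 42.5 mm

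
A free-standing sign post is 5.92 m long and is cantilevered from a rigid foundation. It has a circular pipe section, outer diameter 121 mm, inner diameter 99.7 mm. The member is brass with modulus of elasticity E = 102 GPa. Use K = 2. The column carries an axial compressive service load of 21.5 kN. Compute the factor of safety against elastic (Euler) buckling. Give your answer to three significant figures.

n ≈ 1.89

d_o = 121 mm, d_i = 99.7 mm
I = π(d_o⁴ − d_i⁴)/64 = π(121⁴ − 99.70⁴)/64 = 5.672×10^6 mm⁴
I = 5.672×10^6 mm⁴ = 5.672×10^-6 m⁴
Effective length L_e = K·L = 2 × 5.92 = 11.84 m
P_cr = π²EI / L_e² = π² × 102×10⁹ × 5.672×10^-6 / 11.84² = 4.073×10^4 N
Factor of safety n = P_cr / P = 40.733 / 21.5 = 1.89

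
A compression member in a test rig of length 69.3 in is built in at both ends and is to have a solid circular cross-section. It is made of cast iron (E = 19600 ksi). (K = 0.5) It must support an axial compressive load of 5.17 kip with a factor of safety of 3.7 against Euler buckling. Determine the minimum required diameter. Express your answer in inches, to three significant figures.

d ≈ 1.25 in

Required P_cr = n·P = 3.7 × 5.17 = 19.13 kip
L_e = K·L = 0.5 × 69.3 = 34.65 in
Required I = P_cr·L_e²/(π²E) = 1.913×10^4 × 34.65² / (π² × 1.96×10^7) = 0.1187 in⁴
Solid circle: I = πd⁴/64  ⇒  d = (64I/π)^(1/4) = (64×0.1187/π)^(1/4) = 1.25 in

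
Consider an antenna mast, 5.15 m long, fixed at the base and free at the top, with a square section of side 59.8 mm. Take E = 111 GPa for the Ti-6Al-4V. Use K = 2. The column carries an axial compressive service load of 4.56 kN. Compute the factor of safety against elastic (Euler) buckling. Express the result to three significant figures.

I = a⁴/12 = 59.8⁴/12 = 1.066×10^6 mm⁴
I = 1.066×10^6 mm⁴ = 1.066×10^-6 m⁴
Effective length L_e = K·L = 2 × 5.15 = 10.30 m
P_cr = π²EI / L_e² = π² × 111×10⁹ × 1.066×10^-6 / 10.30² = 1.100×10^4 N
Factor of safety n = P_cr / P = 11.005 / 4.56 = 2.41

n ≈ 2.41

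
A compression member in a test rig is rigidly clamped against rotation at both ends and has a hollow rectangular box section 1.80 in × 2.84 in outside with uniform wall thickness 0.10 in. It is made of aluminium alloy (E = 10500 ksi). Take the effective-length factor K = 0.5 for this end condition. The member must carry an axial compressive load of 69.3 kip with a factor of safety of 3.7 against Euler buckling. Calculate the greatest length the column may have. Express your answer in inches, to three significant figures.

Inner dimensions: h_i = 2.84 − 2×0.10 = 2.640 in, b_i = 1.80 − 2×0.10 = 1.600 in
Weak-axis I_min = (h_o·b_o³ − h_i·b_i³)/12 with b_o = 1.80, b_i = 1.600 in (shorter outer/inner sides).
I_min = (2.84×1.80³ − 2.640×1.600³)/12 = 0.4791 in⁴
Required critical load P_cr = n·P = 3.7 × 69.3 = 256.4 kip = 2.564×10^5 lb
From P_cr = π²EI/(K·L)²:  L = (1/K)·√(π²EI/P_cr) = (1/0.5)·√(π²×1.05×10^7×0.4791/2.564×10^5)
L = 27.8 in

L_max ≈ 27.8 in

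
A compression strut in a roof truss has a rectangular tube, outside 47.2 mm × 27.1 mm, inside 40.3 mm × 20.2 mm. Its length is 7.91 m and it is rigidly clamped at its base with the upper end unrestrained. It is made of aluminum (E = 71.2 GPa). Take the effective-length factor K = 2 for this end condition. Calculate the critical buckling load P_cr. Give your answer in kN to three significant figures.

P_cr ≈ 0.142 kN

Weak-axis I_min = (h_o·b_o³ − h_i·b_i³)/12 with b_o = 27.1, b_i = 20.20 mm (shorter outer/inner sides).
I_min = (47.2×27.1³ − 40.30×20.20³)/12 = 5.060×10^4 mm⁴
I = 5.060×10^4 mm⁴ = 5.060×10^-8 m⁴
Effective length L_e = K·L = 2 × 7.91 = 15.82 m
P_cr = π²EI / L_e² = π² × 71.2×10⁹ × 5.060×10^-8 / 15.82² = 142.1 N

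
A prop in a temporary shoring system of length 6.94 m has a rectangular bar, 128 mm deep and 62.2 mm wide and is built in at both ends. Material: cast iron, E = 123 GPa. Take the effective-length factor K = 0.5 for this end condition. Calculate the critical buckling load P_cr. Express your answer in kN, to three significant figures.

Buckling occurs about the weak axis: I_min = h·b³/12 with b = 62.2 mm (the shorter side).
I_min = 128×62.2³/12 = 2.567×10^6 mm⁴
I = 2.567×10^6 mm⁴ = 2.567×10^-6 m⁴
Effective length L_e = K·L = 0.5 × 6.94 = 3.470 m
P_cr = π²EI / L_e² = π² × 123×10⁹ × 2.567×10^-6 / 3.470² = 2.588×10^5 N

P_cr ≈ 259 kN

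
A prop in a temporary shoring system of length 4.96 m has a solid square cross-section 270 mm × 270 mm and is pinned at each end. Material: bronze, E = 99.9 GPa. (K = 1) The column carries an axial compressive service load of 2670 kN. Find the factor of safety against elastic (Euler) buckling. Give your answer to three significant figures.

n ≈ 6.65

I = a⁴/12 = 270⁴/12 = 4.429×10^8 mm⁴
I = 4.429×10^8 mm⁴ = 4.429×10^-4 m⁴
Effective length L_e = K·L = 1 × 4.96 = 4.960 m
P_cr = π²EI / L_e² = π² × 99.9×10⁹ × 4.429×10^-4 / 4.960² = 1.775×10^7 N
Factor of safety n = P_cr / P = 17749 / 2670 = 6.65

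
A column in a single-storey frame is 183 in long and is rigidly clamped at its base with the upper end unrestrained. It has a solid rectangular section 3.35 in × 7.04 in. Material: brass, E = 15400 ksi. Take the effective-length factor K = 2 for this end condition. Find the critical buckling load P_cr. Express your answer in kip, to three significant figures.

Buckling occurs about the weak axis: I_min = h·b³/12 with b = 3.35 in (the shorter side).
I_min = 7.04×3.35³/12 = 22.06 in⁴
Effective length L_e = K·L = 2 × 183 = 366.0 in
P_cr = π²EI / L_e² = π² × 15400×10³ × 22.06 / 366.0² = 2.503×10^4 lb

P_cr ≈ 25.0 kip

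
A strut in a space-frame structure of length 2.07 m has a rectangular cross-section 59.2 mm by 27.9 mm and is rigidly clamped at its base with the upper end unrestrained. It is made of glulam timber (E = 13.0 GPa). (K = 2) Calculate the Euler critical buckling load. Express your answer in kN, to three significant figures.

P_cr ≈ 0.802 kN

Buckling occurs about the weak axis: I_min = h·b³/12 with b = 27.9 mm (the shorter side).
I_min = 59.2×27.9³/12 = 1.071×10^5 mm⁴
I = 1.071×10^5 mm⁴ = 1.071×10^-7 m⁴
Effective length L_e = K·L = 2 × 2.07 = 4.140 m
P_cr = π²EI / L_e² = π² × 13.0×10⁹ × 1.071×10^-7 / 4.140² = 802.0 N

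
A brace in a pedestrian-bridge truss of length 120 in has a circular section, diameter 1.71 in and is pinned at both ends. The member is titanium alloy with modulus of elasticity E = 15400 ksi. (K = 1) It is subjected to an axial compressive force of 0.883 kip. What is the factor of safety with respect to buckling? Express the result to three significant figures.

I = πd⁴/64 = π×1.71⁴/64 = 0.4197 in⁴
Effective length L_e = K·L = 1 × 120 = 120.0 in
P_cr = π²EI / L_e² = π² × 15400×10³ × 0.4197 / 120.0² = 4.430×10^3 lb
Factor of safety n = P_cr / P = 4.4301 / 0.883 = 5.02

n ≈ 5.02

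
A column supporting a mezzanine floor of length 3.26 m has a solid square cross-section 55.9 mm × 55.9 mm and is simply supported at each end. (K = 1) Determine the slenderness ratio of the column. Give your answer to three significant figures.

λ ≈ 202

For a square r = a/√12 = 55.9/√12 = 16.14 mm
L_e = K·L = 1 × 3.26 m = 3.260 m = 3260.0 mm
λ = L_e / r_min = 3260.0 / 16.14 = 202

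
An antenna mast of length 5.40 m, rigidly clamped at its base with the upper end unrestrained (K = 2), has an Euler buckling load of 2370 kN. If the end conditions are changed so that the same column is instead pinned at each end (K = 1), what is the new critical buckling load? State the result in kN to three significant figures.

P_cr ∝ 1/K², so P_cr,new = P_cr,old × (K_old/K_new)² = 2370 × (2/1)²
= 2370 × 4.000 = 9480 kN

P_cr ≈ 9480 kN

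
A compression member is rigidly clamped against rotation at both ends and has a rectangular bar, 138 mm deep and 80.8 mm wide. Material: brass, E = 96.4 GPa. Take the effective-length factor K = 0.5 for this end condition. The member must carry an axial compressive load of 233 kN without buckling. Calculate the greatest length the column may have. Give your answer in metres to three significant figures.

L_max ≈ 9.95 m

Buckling occurs about the weak axis: I_min = h·b³/12 with b = 80.8 mm (the shorter side).
I_min = 138×80.8³/12 = 6.066×10^6 mm⁴
I = 6.066×10^-6 m⁴
At the buckling limit P_cr = P = 2.330×10^5 N
From P_cr = π²EI/(K·L)²:  L = (1/K)·√(π²EI/P_cr) = (1/0.5)·√(π²×9.64×10^10×6.066×10^-6/2.330×10^5)
L = 9.95 m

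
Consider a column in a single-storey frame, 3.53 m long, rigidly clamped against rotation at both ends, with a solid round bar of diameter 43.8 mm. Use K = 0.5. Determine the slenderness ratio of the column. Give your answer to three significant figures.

For a solid circle r = d/4 = 43.8/4 = 10.95 mm
L_e = K·L = 0.5 × 3.53 m = 1.765 m = 1765.0 mm
λ = L_e / r_min = 1765.0 / 10.95 = 161

λ ≈ 161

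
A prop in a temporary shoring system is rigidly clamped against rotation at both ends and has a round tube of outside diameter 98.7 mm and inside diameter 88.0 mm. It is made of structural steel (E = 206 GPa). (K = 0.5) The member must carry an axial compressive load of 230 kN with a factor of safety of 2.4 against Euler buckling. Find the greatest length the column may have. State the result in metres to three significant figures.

L_max ≈ 5.03 m

d_o = 98.7 mm, d_i = 88.0 mm
I = π(d_o⁴ − d_i⁴)/64 = π(98.7⁴ − 88.00⁴)/64 = 1.715×10^6 mm⁴
I = 1.715×10^-6 m⁴
Required critical load P_cr = n·P = 2.4 × 230 = 552.0 kN = 5.520×10^5 N
From P_cr = π²EI/(K·L)²:  L = (1/K)·√(π²EI/P_cr) = (1/0.5)·√(π²×2.06×10^11×1.715×10^-6/5.520×10^5)
L = 5.03 m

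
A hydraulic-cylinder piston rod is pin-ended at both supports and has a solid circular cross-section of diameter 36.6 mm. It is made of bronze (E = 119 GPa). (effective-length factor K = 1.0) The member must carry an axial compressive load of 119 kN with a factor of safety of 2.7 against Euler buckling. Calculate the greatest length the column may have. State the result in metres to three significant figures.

L_max ≈ 0.567 m

I = πd⁴/64 = π×36.6⁴/64 = 8.808×10^4 mm⁴
I = 8.808×10^-8 m⁴
Required critical load P_cr = n·P = 2.7 × 119 = 321.3 kN = 3.213×10^5 N
From P_cr = π²EI/(K·L)²:  L = (1/K)·√(π²EI/P_cr) = (1/1)·√(π²×1.19×10^11×8.808×10^-8/3.213×10^5)
L = 0.567 m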